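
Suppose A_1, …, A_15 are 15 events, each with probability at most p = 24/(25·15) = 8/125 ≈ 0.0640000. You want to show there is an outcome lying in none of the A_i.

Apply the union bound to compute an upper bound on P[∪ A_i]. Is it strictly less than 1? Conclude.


Union bound: P[∪_{i=1}^{15} A_i] ≤ Σ_i P[A_i] ≤ 15·p = 15·(8/125) = 24/25.
Numerically: 24/25 ≈ 0.9600000.
Is 24/25 < 1? YES.
Since P[∪ A_i] ≤ 24/25 < 1, the complement has P[∩ A_i^c] ≥ 1 − 24/25 = 1/25 > 0, so some outcome avoids every A_i.

15·p = 24/25 ≈ 0.9600000; existence CERTIFIED by the union bound.


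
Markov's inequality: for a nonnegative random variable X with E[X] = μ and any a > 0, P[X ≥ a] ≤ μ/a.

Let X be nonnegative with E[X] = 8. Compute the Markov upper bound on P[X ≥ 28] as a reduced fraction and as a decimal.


μ = E[X] = 8, a = 28.
Markov: P[X ≥ 28] ≤ μ/a = (8)/28 = 2/7.
Numerically: ≈ 0.286.
(Since a = 28 > μ = 8.000, the bound 2/7 is < 1 and informative.)

P[X ≥ 28] ≤ 2/7 ≈ 0.286.


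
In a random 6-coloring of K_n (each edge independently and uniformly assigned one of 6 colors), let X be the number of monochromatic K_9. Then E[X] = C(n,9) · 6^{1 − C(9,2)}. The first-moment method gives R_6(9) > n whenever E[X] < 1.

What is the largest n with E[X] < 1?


We need C(n, 9) · 6^{1 − 36} < 1, i.e. C(n, 9) < 6^{36 − 1} = 1719070799748422591028658176.
Check values of n near the boundary:
  n = 4402: C(4402, 9) = 1696419745356657449393393700; 1696419745356657449393393700 < 1719070799748422591028658176? YES
  n = 4403: C(4403, 9) = 1699894433046281918452233150; 1699894433046281918452233150 < 1719070799748422591028658176? YES
  n = 4404: C(4404, 9) = 1703375445537161676647015880; 1703375445537161676647015880 < 1719070799748422591028658176? YES
  n = 4405: C(4405, 9) = 1706862792900636302463627150; 1706862792900636302463627150 < 1719070799748422591028658176? YES
  n = 4406: C(4406, 9) = 1710356485221788389505285700; 1710356485221788389505285700 < 1719070799748422591028658176? YES
  n = 4407: C(4407, 9) = 1713856532599459170657070050; 1713856532599459170657070050 < 1719070799748422591028658176? YES
  n = 4408: C(4408, 9) = 1717362945146264156457459600; 1717362945146264156457459600 < 1719070799748422591028658176? YES
  n = 4409: C(4409, 9) = 1720875732988608787686577131; 1720875732988608787686577131 < 1719070799748422591028658176? NO
The largest n with C(n, 9) < 1719070799748422591028658176 is n = 4408 (where E[X] = 35778394690547169926197075/35813974994758803979763712 ≈ 0.99901). Hence R_6(9) > 4408, i.e. R_6(9) ≥ 4409.

Largest n = 4408; hence R_6(9) > 4408.


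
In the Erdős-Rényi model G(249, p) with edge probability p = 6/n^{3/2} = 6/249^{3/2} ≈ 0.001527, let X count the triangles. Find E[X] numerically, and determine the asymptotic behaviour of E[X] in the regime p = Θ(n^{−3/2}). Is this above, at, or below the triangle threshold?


Number of potential triangles: C(249, 3) = 2542124.
Each occurs with probability p³ ≈ (0.001527)³ ≈ 3.560875e-09.
By linearity: E[X] = C(249, 3)·p³ ≈ 2542124 · 3.560875e-09 ≈ 0.0091.
Since α = 3/2 > 1, p = c/n^{3/2} = o(1/n) is below the triangle threshold p ~ 1/n. Asymptotically E[X] ~ (c³/6)·n^{3(1−α)} = (6³/6)·n^{-1.5} → 0, so by Markov's inequality G has no triangles w.h.p.

E[X] ≈ 0.0091; in regime p = Θ(1/n^{3/2}) E[X] tends to 0 (below the triangle threshold p ~ 1/n).


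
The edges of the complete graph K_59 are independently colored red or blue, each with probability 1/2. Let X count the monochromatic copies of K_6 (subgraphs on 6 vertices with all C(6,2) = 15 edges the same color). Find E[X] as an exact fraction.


Let X = Σ_S X_S over the C(59, 6) = 45057474 subsets S of size 6, where X_S = 1 if the K_6 on S is monochromatic.
For a fixed S, the K_6 on S has C(6, 2) = 15 edges. P[all 15 edges red] = (1/2)^15, and likewise for blue, so P[monochromatic] = 2·(1/2)^15 = 2^{1 − 15} = 1/16384.
By linearity of expectation: E[X] = C(59, 6) · 2^{1 − 15} = 45057474 · 1/16384 = 22528737/8192.
Numerically: E[X] ≈ 2750.090.

E[X] = C(59,6)·2^(1−C(6,2)) = 22528737/8192 ≈ 2750.090.


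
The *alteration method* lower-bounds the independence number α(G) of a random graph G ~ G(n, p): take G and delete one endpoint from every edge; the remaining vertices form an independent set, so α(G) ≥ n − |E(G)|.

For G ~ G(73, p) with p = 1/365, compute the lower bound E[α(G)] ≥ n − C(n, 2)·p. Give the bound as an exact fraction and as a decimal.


E[|E(G)|] = C(73, 2)·p = 2628 · (1/365) = 36/5.
E[α(G)] ≥ n − E[|E(G)|] = 73 − 36/5 = 329/5.
Numerically: ≈ 65.800.
(This is only a lower bound; the true E[α(G)] may be larger.)

E[α(G)] ≥ 329/5 ≈ 65.800.


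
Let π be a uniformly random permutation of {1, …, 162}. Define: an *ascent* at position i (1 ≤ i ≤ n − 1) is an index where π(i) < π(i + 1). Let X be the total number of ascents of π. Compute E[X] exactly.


Write X = Σ X_I over i = 1, …, 161, with X_I the indicator of one ascent.
There are 161 indicators.
For each fixed i, the pair (π(i), π(i+1)) is a uniformly random ordered pair of distinct values from {1, …, 162}; by symmetry P[π(i) < π(i+1)] = 1/2.
By linearity: E[X] = 161 · (1/2) = (162 − 1) · (1/2) = 161/2 ≈ 80.50000.

E[X] = 161/2 = 80.50000.


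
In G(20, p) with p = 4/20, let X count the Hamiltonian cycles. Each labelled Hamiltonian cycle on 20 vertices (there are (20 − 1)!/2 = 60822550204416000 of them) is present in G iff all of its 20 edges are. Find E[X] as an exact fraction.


K_20 has (20 − 1)!/2 = 60822550204416000 labelled Hamiltonian cycles.
For each such Hamiltonian cycle H, let X_H = 1 if all 20 edges of H are present in G. Then P[X_H = 1] = p^{20} = (1/5)^{20} = 1/95367431640625.
By linearity: E[X] = Σ_H E[X_H] = 60822550204416000 · p^{20} = 60822550204416000 · 1/95367431640625 = 486580401635328/762939453125.
Numerically: E[X] ≈ 637.771.

E[X] = 60822550204416000 · (1/5)^{20} = 486580401635328/762939453125 ≈ 637.771.


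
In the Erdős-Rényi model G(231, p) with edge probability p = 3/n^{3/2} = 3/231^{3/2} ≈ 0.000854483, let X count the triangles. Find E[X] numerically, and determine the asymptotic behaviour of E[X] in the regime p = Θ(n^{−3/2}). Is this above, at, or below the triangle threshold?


Number of potential triangles: C(231, 3) = 2027795.
Each occurs with probability p³ ≈ (0.000854483)³ ≈ 6.23892629e-10.
By linearity: E[X] = C(231, 3)·p³ ≈ 2027795 · 6.23892629e-10 ≈ 0.001265.
Since α = 3/2 > 1, p = c/n^{3/2} = o(1/n) is below the triangle threshold p ~ 1/n. Asymptotically E[X] ~ (c³/6)·n^{3(1−α)} = (3³/6)·n^{-1.5} → 0, so by Markov's inequality G has no triangles w.h.p.

E[X] ≈ 0.001265; in regime p = Θ(1/n^{3/2}) E[X] tends to 0 (below the triangle threshold p ~ 1/n).


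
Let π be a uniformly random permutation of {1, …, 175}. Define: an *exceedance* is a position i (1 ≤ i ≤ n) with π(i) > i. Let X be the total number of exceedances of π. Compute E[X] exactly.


Write X = Σ_{i=1}^{175} X_i, where X_i = 1_{π(i) > i}.
For each fixed i, π(i) is uniform over {1, …, 175} (marginal of a uniform permutation), so P[π(i) > i] = (n − i)/n. Summing: Σ_{i=1}^{175} (n − i)/n = (0 + 1 + … + 174)/175 = 175(175 − 1)/(2·175) = (175 − 1)/2.
Hence E[X] = Σ_{i=1}^{175} (175 − i)/175 = 87 ≈ 87.0000.

E[X] = 87 = 87.0000.


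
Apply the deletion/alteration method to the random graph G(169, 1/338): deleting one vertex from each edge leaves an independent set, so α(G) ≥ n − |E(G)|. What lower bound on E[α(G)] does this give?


E[|E(G)|] = C(169, 2)·p = 14196 · (1/338) = 42.
E[α(G)] ≥ n − E[|E(G)|] = 169 − 42 = 127.
Numerically: ≈ 127.000.
(This is only a lower bound; the true E[α(G)] may be larger.)

E[α(G)] ≥ 127 ≈ 127.000.


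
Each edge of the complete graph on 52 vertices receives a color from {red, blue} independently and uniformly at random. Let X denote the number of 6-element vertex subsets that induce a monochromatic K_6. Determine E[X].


Let X = Σ_S X_S over the C(52, 6) = 20358520 subsets S of size 6, where X_S = 1 if the K_6 on S is monochromatic.
For a fixed S, the K_6 on S has C(6, 2) = 15 edges. P[all 15 edges red] = (1/2)^15, and likewise for blue, so P[monochromatic] = 2·(1/2)^15 = 2^{1 − 15} = 1/16384.
By linearity of expectation: E[X] = C(52, 6) · 2^{1 − 15} = 20358520 · 1/16384 = 2544815/2048.
Numerically: E[X] ≈ 1242.585.

E[X] = C(52,6)·2^(1−C(6,2)) = 2544815/2048 ≈ 1242.585.


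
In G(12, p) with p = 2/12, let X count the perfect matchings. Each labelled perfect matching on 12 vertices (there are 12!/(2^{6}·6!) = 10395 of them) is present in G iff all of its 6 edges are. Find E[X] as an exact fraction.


K_12 has 12!/(2^{6}·6!) = 10395 labelled perfect matchings.
For each such perfect matching H, let X_H = 1 if all 6 edges of H are present in G. Then P[X_H = 1] = p^{6} = (1/6)^{6} = 1/46656.
By linearity of expectation: E[X] = Σ_H E[X_H] = 10395 · p^{6} = 10395 · 1/46656 = 385/1728.
Numerically: E[X] ≈ 0.223.

E[X] = 10395 · (1/6)^{6} = 385/1728 ≈ 0.223.


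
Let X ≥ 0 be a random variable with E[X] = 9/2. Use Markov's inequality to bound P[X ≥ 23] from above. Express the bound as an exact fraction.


μ = E[X] = 9/2, a = 23.
Markov: P[X ≥ 23] ≤ μ/a = (9/2)/23 = 9/46.
Numerically: ≈ 0.196.
(Since a = 23 > μ = 4.500, the bound 9/46 is < 1 and informative.)

P[X ≥ 23] ≤ 9/46 ≈ 0.196.


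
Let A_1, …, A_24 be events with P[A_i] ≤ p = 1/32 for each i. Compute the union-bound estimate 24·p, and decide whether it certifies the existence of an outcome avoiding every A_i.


Union bound: P[∪_{i=1}^{24} A_i] ≤ Σ_i P[A_i] ≤ 24·p = 24·(1/32) = 3/4.
Numerically: 3/4 ≈ 0.7500000.
Is 3/4 < 1? YES.
Since P[∪ A_i] ≤ 3/4 < 1, the complement has P[∩ A_i^c] ≥ 1 − 3/4 = 1/4 > 0, so some outcome avoids every A_i.

24·p = 3/4 ≈ 0.7500000; existence CERTIFIED by the union bound.


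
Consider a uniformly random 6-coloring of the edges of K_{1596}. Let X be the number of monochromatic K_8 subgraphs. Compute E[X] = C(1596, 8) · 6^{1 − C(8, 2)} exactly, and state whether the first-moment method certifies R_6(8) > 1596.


E[X] = C(1596, 8) · 6^{1 − 28} = 1025915067760710553965 · 6^{−27} = 1025915067760710553965/1023490369077469249536.
As a reduced fraction: E[X] = 37996854361507798295/37907050706572935168 ≈ 1.0023690.
Is E[X] < 1? NO.
Since E[X] ≥ 1, the first-moment bound is inconclusive at n = 1596; it does NOT by itself certify R_6(8) > 1596.

E[X] = 37996854361507798295/37907050706572935168 ≈ 1.0023690; E[X] ≥ 1; first-moment method inconclusive here.


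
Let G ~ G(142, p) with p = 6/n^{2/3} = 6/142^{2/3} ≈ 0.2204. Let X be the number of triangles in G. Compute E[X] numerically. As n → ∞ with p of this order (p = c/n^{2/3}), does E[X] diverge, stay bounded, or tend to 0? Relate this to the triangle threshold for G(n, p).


Number of potential triangles: C(142, 3) = 467180.
Each occurs with probability p³ ≈ (0.2204)³ ≈ 1.071216e-02.
By linearity: E[X] = C(142, 3)·p³ ≈ 467180 · 1.071216e-02 ≈ 5004.5070.
Since α = 2/3 < 1, p = c/n^{2/3} ≫ 1/n is above the triangle threshold p ~ 1/n. Asymptotically E[X] ~ (c³/6)·n^{3(1−α)} = (6³/6)·n^{1} → ∞; triangles are abundant w.h.p.

E[X] ≈ 5004.5070; in regime p = Θ(1/n^{2/3}) E[X] diverges (above the triangle threshold p ~ 1/n).


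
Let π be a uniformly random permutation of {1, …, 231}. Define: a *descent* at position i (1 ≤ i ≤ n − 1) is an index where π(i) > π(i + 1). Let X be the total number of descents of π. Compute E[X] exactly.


Write X = Σ X_I over i = 1, …, 230, with X_I the indicator of one descent.
There are 230 indicators.
For each fixed i, the pair (π(i), π(i+1)) is a uniformly random ordered pair of distinct values from {1, …, 231}; by symmetry P[π(i) > π(i+1)] = 1/2.
By linearity: E[X] = 230 · (1/2) = (231 − 1) · (1/2) = 115 ≈ 115.000000.

E[X] = 115 = 115.000000.


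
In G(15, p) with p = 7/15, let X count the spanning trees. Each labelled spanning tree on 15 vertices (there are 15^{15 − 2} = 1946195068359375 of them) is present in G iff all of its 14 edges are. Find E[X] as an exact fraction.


K_15 has 15^{15 − 2} = 1946195068359375 labelled spanning trees.
For each such spanning tree H, let X_H = 1 if all 14 edges of H are present in G. Then P[X_H = 1] = p^{14} = (7/15)^{14} = 678223072849/29192926025390625.
By linearity: E[X] = Σ_H E[X_H] = 1946195068359375 · p^{14} = 1946195068359375 · 678223072849/29192926025390625 = 678223072849/15.
Numerically: E[X] ≈ 4.52149e+10.

E[X] = 1946195068359375 · (7/15)^{14} = 678223072849/15 ≈ 4.52149e+10.


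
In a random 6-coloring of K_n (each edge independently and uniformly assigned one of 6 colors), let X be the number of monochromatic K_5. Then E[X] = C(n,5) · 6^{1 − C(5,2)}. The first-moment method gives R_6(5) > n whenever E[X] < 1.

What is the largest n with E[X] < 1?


We need C(n, 5) · 6^{1 − 10} < 1, i.e. C(n, 5) < 6^{10 − 1} = 10077696.
Check values of n near the boundary:
  n = 63: C(63, 5) = 7028847; 7028847 < 10077696? YES
  n = 64: C(64, 5) = 7624512; 7624512 < 10077696? YES
  n = 65: C(65, 5) = 8259888; 8259888 < 10077696? YES
  n = 66: C(66, 5) = 8936928; 8936928 < 10077696? YES
  n = 67: C(67, 5) = 9657648; 9657648 < 10077696? YES
  n = 68: C(68, 5) = 10424128; 10424128 < 10077696? NO
  n = 69: C(69, 5) = 11238513; 11238513 < 10077696? NO
  n = 70: C(70, 5) = 12103014; 12103014 < 10077696? NO
The largest n with C(n, 5) < 10077696 is n = 67 (where E[X] = 67067/69984 ≈ 0.9583190). Hence R_6(5) > 67, i.e. R_6(5) ≥ 68.

Largest n = 67; hence R_6(5) > 67.


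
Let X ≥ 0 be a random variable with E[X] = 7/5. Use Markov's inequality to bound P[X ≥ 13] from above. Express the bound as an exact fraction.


μ = E[X] = 7/5, a = 13.
Markov: P[X ≥ 13] ≤ μ/a = (7/5)/13 = 7/65.
Numerically: ≈ 0.10769.
(Since a = 13 > μ = 1.40000, the bound 7/65 is < 1 and informative.)

P[X ≥ 13] ≤ 7/65 ≈ 0.10769.


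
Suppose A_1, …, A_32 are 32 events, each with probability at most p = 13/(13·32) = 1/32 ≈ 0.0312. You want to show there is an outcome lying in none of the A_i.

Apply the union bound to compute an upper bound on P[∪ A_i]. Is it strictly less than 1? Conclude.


Union bound: P[∪_{i=1}^{32} A_i] ≤ Σ_i P[A_i] ≤ 32·p = 32·(1/32) = 1.
Numerically: 1 ≈ 1.0000.
Is 1 < 1? NO.
Since the bound 1 is ≥ 1, the union bound is uninformative here; it does NOT by itself certify existence.

32·p = 1 ≈ 1.0000; existence NOT certified by the union bound.


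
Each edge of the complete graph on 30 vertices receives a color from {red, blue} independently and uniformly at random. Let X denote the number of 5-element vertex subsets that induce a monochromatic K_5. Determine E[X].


Let X = Σ_S X_S over the C(30, 5) = 142506 subsets S of size 5, where X_S = 1 if the K_5 on S is monochromatic.
For a fixed S, the K_5 on S has C(5, 2) = 10 edges. P[all 10 edges red] = (1/2)^10, and likewise for blue, so P[monochromatic] = 2·(1/2)^10 = 2^{1 − 10} = 1/512.
Summing: E[X] = C(30, 5) · 2^{1 − 10} = 142506 · 1/512 = 71253/256.
Numerically: E[X] ≈ 278.33203.

E[X] = C(30,5)·2^(1−C(5,2)) = 71253/256 ≈ 278.33203.


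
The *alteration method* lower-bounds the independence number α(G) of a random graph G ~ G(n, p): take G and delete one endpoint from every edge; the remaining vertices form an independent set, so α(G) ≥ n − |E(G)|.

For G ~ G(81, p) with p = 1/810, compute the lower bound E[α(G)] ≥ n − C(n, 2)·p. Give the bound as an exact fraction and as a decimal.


E[|E(G)|] = C(81, 2)·p = 3240 · (1/810) = 4.
E[α(G)] ≥ n − E[|E(G)|] = 81 − 4 = 77.
Numerically: ≈ 77.0000.
(This is only a lower bound; the true E[α(G)] may be larger.)

E[α(G)] ≥ 77 ≈ 77.0000.


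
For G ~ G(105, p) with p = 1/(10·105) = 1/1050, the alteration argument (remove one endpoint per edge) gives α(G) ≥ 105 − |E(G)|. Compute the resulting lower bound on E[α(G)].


E[|E(G)|] = C(105, 2)·p = 5460 · (1/1050) = 26/5.
E[α(G)] ≥ n − E[|E(G)|] = 105 − 26/5 = 499/5.
Numerically: ≈ 99.80000.
(This is only a lower bound; the true E[α(G)] may be larger.)

E[α(G)] ≥ 499/5 ≈ 99.80000.


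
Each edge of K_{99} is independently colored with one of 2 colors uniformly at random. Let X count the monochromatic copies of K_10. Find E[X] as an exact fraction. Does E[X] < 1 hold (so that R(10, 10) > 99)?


E[X] = C(99, 10) · 2^{1 − 45} = 15579278510796 · 2^{−44} = 15579278510796/17592186044416.
As a reduced fraction: E[X] = 3894819627699/4398046511104 ≈ 0.88558.
Is E[X] < 1? YES.
Since E[X] < 1, there exists a 2-coloring of K_{99} with no monochromatic K_10; hence R(10, 10) > 99.

E[X] = 3894819627699/4398046511104 ≈ 0.88558; E[X] < 1, so R(10, 10) > 99.


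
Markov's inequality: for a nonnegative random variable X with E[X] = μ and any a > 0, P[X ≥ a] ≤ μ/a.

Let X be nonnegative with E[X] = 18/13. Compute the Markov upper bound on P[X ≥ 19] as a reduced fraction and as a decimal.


μ = E[X] = 18/13, a = 19.
Markov: P[X ≥ 19] ≤ μ/a = (18/13)/19 = 18/247.
Numerically: ≈ 0.073.
(Since a = 19 > μ = 1.385, the bound 18/247 is < 1 and informative.)

P[X ≥ 19] ≤ 18/247 ≈ 0.073.


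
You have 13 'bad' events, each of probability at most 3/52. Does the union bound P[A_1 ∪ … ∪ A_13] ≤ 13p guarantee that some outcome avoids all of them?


Union bound: P[∪_{i=1}^{13} A_i] ≤ Σ_i P[A_i] ≤ 13·p = 13·(3/52) = 3/4.
Numerically: 3/4 ≈ 0.750000.
Is 3/4 < 1? YES.
Since P[∪ A_i] ≤ 3/4 < 1, the complement has P[∩ A_i^c] ≥ 1 − 3/4 = 1/4 > 0, so some outcome avoids every A_i.

13·p = 3/4 ≈ 0.750000; existence CERTIFIED by the union bound.


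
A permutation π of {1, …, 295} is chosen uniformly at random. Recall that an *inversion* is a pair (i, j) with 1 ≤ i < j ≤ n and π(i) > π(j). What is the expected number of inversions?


Write X = Σ X_I over the C(295, 2) = 43365 pairs i < j, with X_I the indicator of one inversion.
There are 43365 indicators.
For each fixed pair i < j, the values π(i) and π(j) are two distinct elements of {1, …, 295} in uniformly random order; by symmetry P[π(i) > π(j)] = 1/2.
By linearity: E[X] = 43365 · (1/2) = C(295, 2) · (1/2) = 43365/2 = 43365/2 ≈ 21682.500.

E[X] = 43365/2 = 21682.500.


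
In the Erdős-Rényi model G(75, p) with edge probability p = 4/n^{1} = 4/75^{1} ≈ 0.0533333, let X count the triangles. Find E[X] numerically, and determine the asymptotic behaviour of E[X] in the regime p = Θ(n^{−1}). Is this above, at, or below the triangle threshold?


Number of potential triangles: C(75, 3) = 67525.
Each occurs with probability p³ ≈ (0.0533333)³ ≈ 1.51703704e-04.
By linearity: E[X] = C(75, 3)·p³ ≈ 67525 · 1.51703704e-04 ≈ 10.243793.
Here α = 1, so p = 4/n is exactly at the triangle threshold p ~ 1/n. Asymptotically E[X] → c³/6 = 4³/6 = 32/3 ≈ 10.666667, a bounded constant. In this regime the triangle count is asymptotically Poisson(c³/6).

E[X] ≈ 10.243793; in regime p = Θ(1/n^{1}) E[X] stays bounded (at the triangle threshold p ~ 1/n).


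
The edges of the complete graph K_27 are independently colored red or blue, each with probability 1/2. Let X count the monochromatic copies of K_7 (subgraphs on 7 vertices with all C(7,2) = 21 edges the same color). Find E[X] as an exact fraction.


Let X = Σ_S X_S over the C(27, 7) = 888030 subsets S of size 7, where X_S = 1 if the K_7 on S is monochromatic.
For a fixed S, the K_7 on S has C(7, 2) = 21 edges. P[all 21 edges red] = (1/2)^21, and likewise for blue, so P[monochromatic] = 2·(1/2)^21 = 2^{1 − 21} = 1/1048576.
By linearity of expectation: E[X] = C(27, 7) · 2^{1 − 21} = 888030 · 1/1048576 = 444015/524288.
Numerically: E[X] ≈ 0.847.

E[X] = C(27,7)·2^(1−C(7,2)) = 444015/524288 ≈ 0.847.


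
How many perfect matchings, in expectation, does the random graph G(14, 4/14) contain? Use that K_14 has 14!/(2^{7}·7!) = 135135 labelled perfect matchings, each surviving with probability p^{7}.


K_14 has 14!/(2^{7}·7!) = 135135 labelled perfect matchings.
For each such perfect matching H, let X_H = 1 if all 7 edges of H are present in G. Then P[X_H = 1] = p^{7} = (2/7)^{7} = 128/823543.
Summing the indicators: E[X] = Σ_H E[X_H] = 135135 · p^{7} = 135135 · 128/823543 = 2471040/117649.
Numerically: E[X] ≈ 21.0035.

E[X] = 135135 · (2/7)^{7} = 2471040/117649 ≈ 21.0035.


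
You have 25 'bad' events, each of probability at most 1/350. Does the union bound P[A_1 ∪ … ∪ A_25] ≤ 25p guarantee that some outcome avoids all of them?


Union bound: P[∪_{i=1}^{25} A_i] ≤ Σ_i P[A_i] ≤ 25·p = 25·(1/350) = 1/14.
Numerically: 1/14 ≈ 0.071429.
Is 1/14 < 1? YES.
Since P[∪ A_i] ≤ 1/14 < 1, the complement has P[∩ A_i^c] ≥ 1 − 1/14 = 13/14 > 0, so some outcome avoids every A_i.

25·p = 1/14 ≈ 0.071429; existence CERTIFIED by the union bound.


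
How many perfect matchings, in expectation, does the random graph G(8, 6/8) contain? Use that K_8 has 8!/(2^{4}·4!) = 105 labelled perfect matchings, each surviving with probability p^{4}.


K_8 has 8!/(2^{4}·4!) = 105 labelled perfect matchings.
For each such perfect matching H, let X_H = 1 if all 4 edges of H are present in G. Then P[X_H = 1] = p^{4} = (3/4)^{4} = 81/256.
By linearity of expectation: E[X] = Σ_H E[X_H] = 105 · p^{4} = 105 · 81/256 = 8505/256.
Numerically: E[X] ≈ 33.22.

E[X] = 105 · (3/4)^{4} = 8505/256 ≈ 33.22.


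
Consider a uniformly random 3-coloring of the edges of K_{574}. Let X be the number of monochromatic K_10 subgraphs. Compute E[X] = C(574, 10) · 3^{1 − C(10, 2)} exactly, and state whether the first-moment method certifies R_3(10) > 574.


E[X] = C(574, 10) · 3^{1 − 45} = 988824035203816502691 · 3^{−44} = 988824035203816502691/984770902183611232881.
As a reduced fraction: E[X] = 109869337244868500299/109418989131512359209 ≈ 1.0041158.
Is E[X] < 1? NO.
Since E[X] ≥ 1, the first-moment bound is inconclusive at n = 574; it does NOT by itself certify R_3(10) > 574.

E[X] = 109869337244868500299/109418989131512359209 ≈ 1.0041158; E[X] ≥ 1; first-moment method inconclusive here.


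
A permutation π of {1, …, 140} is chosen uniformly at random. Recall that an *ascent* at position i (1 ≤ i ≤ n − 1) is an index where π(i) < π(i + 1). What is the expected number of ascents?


Write X = Σ X_I over i = 1, …, 139, with X_I the indicator of one ascent.
There are 139 indicators.
For each fixed i, the pair (π(i), π(i+1)) is a uniformly random ordered pair of distinct values from {1, …, 140}; by symmetry P[π(i) < π(i+1)] = 1/2.
By linearity: E[X] = 139 · (1/2) = (140 − 1) · (1/2) = 139/2 ≈ 69.500.

E[X] = 139/2 = 69.500.


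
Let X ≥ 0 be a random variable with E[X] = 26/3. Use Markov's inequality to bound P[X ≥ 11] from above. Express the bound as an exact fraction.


μ = E[X] = 26/3, a = 11.
Markov: P[X ≥ 11] ≤ μ/a = (26/3)/11 = 26/33.
Numerically: ≈ 0.78788.
(Since a = 11 > μ = 8.66667, the bound 26/33 is < 1 and informative.)

P[X ≥ 11] ≤ 26/33 ≈ 0.78788.


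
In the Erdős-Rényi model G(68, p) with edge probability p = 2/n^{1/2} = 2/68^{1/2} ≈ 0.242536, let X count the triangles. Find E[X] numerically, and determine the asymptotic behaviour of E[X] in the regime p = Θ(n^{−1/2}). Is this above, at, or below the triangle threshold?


Number of potential triangles: C(68, 3) = 50116.
Each occurs with probability p³ ≈ (0.242536)³ ≈ 1.42668015e-02.
By linearity: E[X] = C(68, 3)·p³ ≈ 50116 · 1.42668015e-02 ≈ 714.995023.
Since α = 1/2 < 1, p = c/n^{1/2} ≫ 1/n is above the triangle threshold p ~ 1/n. Asymptotically E[X] ~ (c³/6)·n^{3(1−α)} = (2³/6)·n^{1.5} → ∞; triangles are abundant w.h.p.

E[X] ≈ 714.995023; in regime p = Θ(1/n^{1/2}) E[X] diverges (above the triangle threshold p ~ 1/n).


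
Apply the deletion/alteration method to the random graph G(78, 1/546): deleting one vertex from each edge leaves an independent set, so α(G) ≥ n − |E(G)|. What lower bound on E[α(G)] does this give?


E[|E(G)|] = C(78, 2)·p = 3003 · (1/546) = 11/2.
E[α(G)] ≥ n − E[|E(G)|] = 78 − 11/2 = 145/2.
Numerically: ≈ 72.500.
(This is only a lower bound; the true E[α(G)] may be larger.)

E[α(G)] ≥ 145/2 ≈ 72.500.


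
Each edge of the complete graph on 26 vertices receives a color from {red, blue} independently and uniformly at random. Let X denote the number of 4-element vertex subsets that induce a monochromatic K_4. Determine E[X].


Let X = Σ_S X_S over the C(26, 4) = 14950 subsets S of size 4, where X_S = 1 if the K_4 on S is monochromatic.
For a fixed S, the K_4 on S has C(4, 2) = 6 edges. P[all 6 edges red] = (1/2)^6, and likewise for blue, so P[monochromatic] = 2·(1/2)^6 = 2^{1 − 6} = 1/32.
By linearity of expectation: E[X] = C(26, 4) · 2^{1 − 6} = 14950 · 1/32 = 7475/16.
Numerically: E[X] ≈ 467.188.

E[X] = C(26,4)·2^(1−C(4,2)) = 7475/16 ≈ 467.188.


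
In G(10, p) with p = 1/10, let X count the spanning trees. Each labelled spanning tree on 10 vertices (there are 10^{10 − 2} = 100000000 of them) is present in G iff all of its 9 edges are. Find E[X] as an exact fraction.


K_10 has 10^{10 − 2} = 100000000 labelled spanning trees.
For each such spanning tree H, let X_H = 1 if all 9 edges of H are present in G. Then P[X_H = 1] = p^{9} = (1/10)^{9} = 1/1000000000.
Summing the indicators: E[X] = Σ_H E[X_H] = 100000000 · p^{9} = 100000000 · 1/1000000000 = 1/10.
Numerically: E[X] ≈ 0.1.

E[X] = 100000000 · (1/10)^{9} = 1/10 ≈ 0.1.


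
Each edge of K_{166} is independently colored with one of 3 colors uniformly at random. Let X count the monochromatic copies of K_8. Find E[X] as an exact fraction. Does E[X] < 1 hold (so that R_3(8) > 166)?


E[X] = C(166, 8) · 3^{1 − 28} = 12049276177620 · 3^{−27} = 12049276177620/7625597484987.
As a reduced fraction: E[X] = 148756496020/94143178827 ≈ 1.580.
Is E[X] < 1? NO.
Since E[X] ≥ 1, the first-moment bound is inconclusive at n = 166; it does NOT by itself certify R_3(8) > 166.

E[X] = 148756496020/94143178827 ≈ 1.580; E[X] ≥ 1; first-moment method inconclusive here.


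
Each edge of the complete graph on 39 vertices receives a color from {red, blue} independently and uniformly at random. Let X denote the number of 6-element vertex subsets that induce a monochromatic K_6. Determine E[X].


Let X = Σ_S X_S over the C(39, 6) = 3262623 subsets S of size 6, where X_S = 1 if the K_6 on S is monochromatic.
For a fixed S, the K_6 on S has C(6, 2) = 15 edges. P[all 15 edges red] = (1/2)^15, and likewise for blue, so P[monochromatic] = 2·(1/2)^15 = 2^{1 − 15} = 1/16384.
By linearity: E[X] = C(39, 6) · 2^{1 − 15} = 3262623 · 1/16384 = 3262623/16384.
Numerically: E[X] ≈ 199.134705.

E[X] = C(39,6)·2^(1−C(6,2)) = 3262623/16384 ≈ 199.134705.


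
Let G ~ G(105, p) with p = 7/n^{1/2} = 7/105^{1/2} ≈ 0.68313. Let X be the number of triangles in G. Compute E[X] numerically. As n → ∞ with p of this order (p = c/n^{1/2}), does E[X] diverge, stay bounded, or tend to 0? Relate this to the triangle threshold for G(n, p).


Number of potential triangles: C(105, 3) = 187460.
Each occurs with probability p³ ≈ (0.68313)³ ≈ 3.18794024e-01.
By linearity: E[X] = C(105, 3)·p³ ≈ 187460 · 3.18794024e-01 ≈ 59761.127707.
Since α = 1/2 < 1, p = c/n^{1/2} ≫ 1/n is above the triangle threshold p ~ 1/n. Asymptotically E[X] ~ (c³/6)·n^{3(1−α)} = (7³/6)·n^{1.5} → ∞; triangles are abundant w.h.p.

E[X] ≈ 59761.127707; in regime p = Θ(1/n^{1/2}) E[X] diverges (above the triangle threshold p ~ 1/n).


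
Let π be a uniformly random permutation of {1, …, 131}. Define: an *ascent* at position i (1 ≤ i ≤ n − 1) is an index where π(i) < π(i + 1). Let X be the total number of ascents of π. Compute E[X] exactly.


Write X = Σ X_I over i = 1, …, 130, with X_I the indicator of one ascent.
There are 130 indicators.
For each fixed i, the pair (π(i), π(i+1)) is a uniformly random ordered pair of distinct values from {1, …, 131}; by symmetry P[π(i) < π(i+1)] = 1/2.
By linearity: E[X] = 130 · (1/2) = (131 − 1) · (1/2) = 65 ≈ 65.000.

E[X] = 65 = 65.000.


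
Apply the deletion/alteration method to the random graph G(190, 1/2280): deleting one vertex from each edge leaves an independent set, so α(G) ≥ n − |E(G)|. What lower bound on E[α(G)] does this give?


E[|E(G)|] = C(190, 2)·p = 17955 · (1/2280) = 63/8.
E[α(G)] ≥ n − E[|E(G)|] = 190 − 63/8 = 1457/8.
Numerically: ≈ 182.1250.
(This is only a lower bound; the true E[α(G)] may be larger.)

E[α(G)] ≥ 1457/8 ≈ 182.1250.


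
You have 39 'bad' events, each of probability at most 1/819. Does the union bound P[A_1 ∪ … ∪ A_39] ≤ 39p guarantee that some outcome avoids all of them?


Union bound: P[∪_{i=1}^{39} A_i] ≤ Σ_i P[A_i] ≤ 39·p = 39·(1/819) = 1/21.
Numerically: 1/21 ≈ 0.0476190.
Is 1/21 < 1? YES.
Since P[∪ A_i] ≤ 1/21 < 1, the complement has P[∩ A_i^c] ≥ 1 − 1/21 = 20/21 > 0, so some outcome avoids every A_i.

39·p = 1/21 ≈ 0.0476190; existence CERTIFIED by the union bound.


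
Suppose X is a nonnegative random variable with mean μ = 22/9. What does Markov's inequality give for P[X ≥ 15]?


μ = E[X] = 22/9, a = 15.
Markov: P[X ≥ 15] ≤ μ/a = (22/9)/15 = 22/135.
Numerically: ≈ 0.1630.
(Since a = 15 > μ = 2.4444, the bound 22/135 is < 1 and informative.)

P[X ≥ 15] ≤ 22/135 ≈ 0.1630.


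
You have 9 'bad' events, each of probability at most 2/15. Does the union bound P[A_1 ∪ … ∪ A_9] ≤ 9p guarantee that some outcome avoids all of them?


Union bound: P[∪_{i=1}^{9} A_i] ≤ Σ_i P[A_i] ≤ 9·p = 9·(2/15) = 6/5.
Numerically: 6/5 ≈ 1.2000000.
Is 6/5 < 1? NO.
Since the bound 6/5 is ≥ 1, the union bound is uninformative here; it does NOT by itself certify existence.

9·p = 6/5 ≈ 1.2000000; existence NOT certified by the union bound.


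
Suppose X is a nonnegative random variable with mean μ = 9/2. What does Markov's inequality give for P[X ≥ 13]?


μ = E[X] = 9/2, a = 13.
Markov: P[X ≥ 13] ≤ μ/a = (9/2)/13 = 9/26.
Numerically: ≈ 0.346154.
(Since a = 13 > μ = 4.500000, the bound 9/26 is < 1 and informative.)

P[X ≥ 13] ≤ 9/26 ≈ 0.346154.


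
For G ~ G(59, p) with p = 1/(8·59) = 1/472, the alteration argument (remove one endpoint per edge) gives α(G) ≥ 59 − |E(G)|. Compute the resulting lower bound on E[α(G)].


E[|E(G)|] = C(59, 2)·p = 1711 · (1/472) = 29/8.
E[α(G)] ≥ n − E[|E(G)|] = 59 − 29/8 = 443/8.
Numerically: ≈ 55.3750.
(This is only a lower bound; the true E[α(G)] may be larger.)

E[α(G)] ≥ 443/8 ≈ 55.3750.


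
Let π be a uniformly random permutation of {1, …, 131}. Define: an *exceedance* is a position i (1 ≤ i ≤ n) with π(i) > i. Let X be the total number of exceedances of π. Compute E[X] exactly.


Write X = Σ_{i=1}^{131} X_i, where X_i = 1_{π(i) > i}.
For each fixed i, π(i) is uniform over {1, …, 131} (marginal of a uniform permutation), so P[π(i) > i] = (n − i)/n. Summing: Σ_{i=1}^{131} (n − i)/n = (0 + 1 + … + 130)/131 = 131(131 − 1)/(2·131) = (131 − 1)/2.
Hence E[X] = Σ_{i=1}^{131} (131 − i)/131 = 65 ≈ 65.0000.

E[X] = 65 = 65.0000.


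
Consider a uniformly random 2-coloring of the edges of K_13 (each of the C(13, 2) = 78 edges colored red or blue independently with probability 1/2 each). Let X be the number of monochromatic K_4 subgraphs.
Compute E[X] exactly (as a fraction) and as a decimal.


Let X = Σ_S X_S over the C(13, 4) = 715 subsets S of size 4, where X_S = 1 if the K_4 on S is monochromatic.
For a fixed S, the K_4 on S has C(4, 2) = 6 edges. P[all 6 edges red] = (1/2)^6, and likewise for blue, so P[monochromatic] = 2·(1/2)^6 = 2^{1 − 6} = 1/32.
Summing: E[X] = C(13, 4) · 2^{1 − 6} = 715 · 1/32 = 715/32.
Numerically: E[X] ≈ 22.34375.

E[X] = C(13,4)·2^(1−C(4,2)) = 715/32 ≈ 22.34375.


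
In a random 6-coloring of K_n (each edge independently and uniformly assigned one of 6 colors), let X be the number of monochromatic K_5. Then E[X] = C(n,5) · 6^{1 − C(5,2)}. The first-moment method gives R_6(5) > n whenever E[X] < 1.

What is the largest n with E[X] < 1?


We need C(n, 5) · 6^{1 − 10} < 1, i.e. C(n, 5) < 6^{10 − 1} = 10077696.
Check values of n near the boundary:
  n = 63: C(63, 5) = 7028847; 7028847 < 10077696? YES
  n = 64: C(64, 5) = 7624512; 7624512 < 10077696? YES
  n = 65: C(65, 5) = 8259888; 8259888 < 10077696? YES
  n = 66: C(66, 5) = 8936928; 8936928 < 10077696? YES
  n = 67: C(67, 5) = 9657648; 9657648 < 10077696? YES
  n = 68: C(68, 5) = 10424128; 10424128 < 10077696? NO
  n = 69: C(69, 5) = 11238513; 11238513 < 10077696? NO
  n = 70: C(70, 5) = 12103014; 12103014 < 10077696? NO
The largest n with C(n, 5) < 10077696 is n = 67 (where E[X] = 67067/69984 ≈ 0.9583). Hence R_6(5) > 67, i.e. R_6(5) ≥ 68.

Largest n = 67; hence R_6(5) > 67.


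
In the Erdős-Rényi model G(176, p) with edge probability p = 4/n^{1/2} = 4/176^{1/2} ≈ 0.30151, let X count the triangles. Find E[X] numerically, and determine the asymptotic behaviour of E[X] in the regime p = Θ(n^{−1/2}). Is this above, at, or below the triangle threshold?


Number of potential triangles: C(176, 3) = 893200.
Each occurs with probability p³ ≈ (0.30151)³ ≈ 2.7410122e-02.
By linearity: E[X] = C(176, 3)·p³ ≈ 893200 · 2.7410122e-02 ≈ 24482.72118.
Since α = 1/2 < 1, p = c/n^{1/2} ≫ 1/n is above the triangle threshold p ~ 1/n. Asymptotically E[X] ~ (c³/6)·n^{3(1−α)} = (4³/6)·n^{1.5} → ∞; triangles are abundant w.h.p.

E[X] ≈ 24482.72118; in regime p = Θ(1/n^{1/2}) E[X] diverges (above the triangle threshold p ~ 1/n).


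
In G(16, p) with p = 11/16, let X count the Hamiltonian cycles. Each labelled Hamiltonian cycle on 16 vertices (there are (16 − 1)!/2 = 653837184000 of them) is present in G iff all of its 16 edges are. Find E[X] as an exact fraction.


K_16 has (16 − 1)!/2 = 653837184000 labelled Hamiltonian cycles.
For each such Hamiltonian cycle H, let X_H = 1 if all 16 edges of H are present in G. Then P[X_H = 1] = p^{16} = (11/16)^{16} = 45949729863572161/18446744073709551616.
By linearity: E[X] = Σ_H E[X_H] = 653837184000 · p^{16} = 653837184000 · 45949729863572161/18446744073709551616 = 29339494120662818290072875/18014398509481984.
Numerically: E[X] ≈ 1.629e+09.

E[X] = 653837184000 · (11/16)^{16} = 29339494120662818290072875/18014398509481984 ≈ 1.629e+09.


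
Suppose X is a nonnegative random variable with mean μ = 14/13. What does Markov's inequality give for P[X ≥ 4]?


μ = E[X] = 14/13, a = 4.
Markov: P[X ≥ 4] ≤ μ/a = (14/13)/4 = 7/26.
Numerically: ≈ 0.269.
(Since a = 4 > μ = 1.077, the bound 7/26 is < 1 and informative.)

P[X ≥ 4] ≤ 7/26 ≈ 0.269.


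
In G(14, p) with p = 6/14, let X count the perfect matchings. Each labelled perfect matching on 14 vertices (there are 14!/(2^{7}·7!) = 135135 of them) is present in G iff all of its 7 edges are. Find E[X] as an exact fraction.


K_14 has 14!/(2^{7}·7!) = 135135 labelled perfect matchings.
For each such perfect matching H, let X_H = 1 if all 7 edges of H are present in G. Then P[X_H = 1] = p^{7} = (3/7)^{7} = 2187/823543.
By linearity: E[X] = Σ_H E[X_H] = 135135 · p^{7} = 135135 · 2187/823543 = 42220035/117649.
Numerically: E[X] ≈ 358.864.

E[X] = 135135 · (3/7)^{7} = 42220035/117649 ≈ 358.864.


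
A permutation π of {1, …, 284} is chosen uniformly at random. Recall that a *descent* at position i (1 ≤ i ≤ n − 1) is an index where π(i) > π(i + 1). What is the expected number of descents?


Write X = Σ X_I over i = 1, …, 283, with X_I the indicator of one descent.
There are 283 indicators.
For each fixed i, the pair (π(i), π(i+1)) is a uniformly random ordered pair of distinct values from {1, …, 284}; by symmetry P[π(i) > π(i+1)] = 1/2.
By linearity: E[X] = 283 · (1/2) = (284 − 1) · (1/2) = 283/2 ≈ 141.5000.

E[X] = 283/2 = 141.5000.


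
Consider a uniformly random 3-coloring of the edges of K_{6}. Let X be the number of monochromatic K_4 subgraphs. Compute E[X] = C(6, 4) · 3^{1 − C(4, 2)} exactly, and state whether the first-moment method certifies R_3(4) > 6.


E[X] = C(6, 4) · 3^{1 − 6} = 15 · 3^{−5} = 15/243.
As a reduced fraction: E[X] = 5/81 ≈ 0.062.
Is E[X] < 1? YES.
Since E[X] < 1, there exists a 3-coloring of K_{6} with no monochromatic K_4; hence R_3(4) > 6.

E[X] = 5/81 ≈ 0.062; E[X] < 1, so R_3(4) > 6.


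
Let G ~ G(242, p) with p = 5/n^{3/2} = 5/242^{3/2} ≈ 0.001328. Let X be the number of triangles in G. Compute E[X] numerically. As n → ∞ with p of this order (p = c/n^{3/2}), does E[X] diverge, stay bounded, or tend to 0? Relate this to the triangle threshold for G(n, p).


Number of potential triangles: C(242, 3) = 2332880.
Each occurs with probability p³ ≈ (0.001328)³ ≈ 2.342830e-09.
By linearity: E[X] = C(242, 3)·p³ ≈ 2332880 · 2.342830e-09 ≈ 0.0055.
Since α = 3/2 > 1, p = c/n^{3/2} = o(1/n) is below the triangle threshold p ~ 1/n. Asymptotically E[X] ~ (c³/6)·n^{3(1−α)} = (5³/6)·n^{-1.5} → 0, so by Markov's inequality G has no triangles w.h.p.

E[X] ≈ 0.0055; in regime p = Θ(1/n^{3/2}) E[X] tends to 0 (below the triangle threshold p ~ 1/n).


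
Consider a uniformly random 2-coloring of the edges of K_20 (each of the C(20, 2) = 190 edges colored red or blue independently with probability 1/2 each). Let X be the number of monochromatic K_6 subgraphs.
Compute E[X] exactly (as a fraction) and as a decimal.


Let X = Σ_S X_S over the C(20, 6) = 38760 subsets S of size 6, where X_S = 1 if the K_6 on S is monochromatic.
For a fixed S, the K_6 on S has C(6, 2) = 15 edges. P[all 15 edges red] = (1/2)^15, and likewise for blue, so P[monochromatic] = 2·(1/2)^15 = 2^{1 − 15} = 1/16384.
Summing: E[X] = C(20, 6) · 2^{1 − 15} = 38760 · 1/16384 = 4845/2048.
Numerically: E[X] ≈ 2.3657.

E[X] = C(20,6)·2^(1−C(6,2)) = 4845/2048 ≈ 2.3657.


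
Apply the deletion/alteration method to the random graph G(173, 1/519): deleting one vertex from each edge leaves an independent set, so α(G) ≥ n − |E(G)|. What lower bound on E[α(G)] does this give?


E[|E(G)|] = C(173, 2)·p = 14878 · (1/519) = 86/3.
E[α(G)] ≥ n − E[|E(G)|] = 173 − 86/3 = 433/3.
Numerically: ≈ 144.333333.
(This is only a lower bound; the true E[α(G)] may be larger.)

E[α(G)] ≥ 433/3 ≈ 144.333333.


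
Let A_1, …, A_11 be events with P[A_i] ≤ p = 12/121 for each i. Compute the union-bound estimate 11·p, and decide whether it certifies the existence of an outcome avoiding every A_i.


Union bound: P[∪_{i=1}^{11} A_i] ≤ Σ_i P[A_i] ≤ 11·p = 11·(12/121) = 12/11.
Numerically: 12/11 ≈ 1.09091.
Is 12/11 < 1? NO.
Since the bound 12/11 is ≥ 1, the union bound is uninformative here; it does NOT by itself certify existence.

11·p = 12/11 ≈ 1.09091; existence NOT certified by the union bound.


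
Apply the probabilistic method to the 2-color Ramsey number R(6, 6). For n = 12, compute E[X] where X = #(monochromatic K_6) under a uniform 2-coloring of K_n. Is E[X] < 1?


E[X] = C(12, 6) · 2^{1 − 15} = 924 · 2^{−14} = 924/16384.
As a reduced fraction: E[X] = 231/4096 ≈ 0.056396.
Is E[X] < 1? YES.
Since E[X] < 1, there exists a 2-coloring of K_{12} with no monochromatic K_6; hence R(6, 6) > 12.

E[X] = 231/4096 ≈ 0.056396; E[X] < 1, so R(6, 6) > 12.


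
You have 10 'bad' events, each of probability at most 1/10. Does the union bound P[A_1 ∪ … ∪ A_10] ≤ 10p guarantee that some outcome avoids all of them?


Union bound: P[∪_{i=1}^{10} A_i] ≤ Σ_i P[A_i] ≤ 10·p = 10·(1/10) = 1.
Numerically: 1 ≈ 1.000.
Is 1 < 1? NO.
Since the bound 1 is ≥ 1, the union bound is uninformative here; it does NOT by itself certify existence.

10·p = 1 ≈ 1.000; existence NOT certified by the union bound.
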